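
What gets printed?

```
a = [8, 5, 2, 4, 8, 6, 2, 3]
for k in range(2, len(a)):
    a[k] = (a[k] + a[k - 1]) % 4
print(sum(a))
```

k=2: a[2] = (2+5)%4 = 3 → [8, 5, 3, 4, 8, 6, 2, 3]
k=3: a[3] = (4+3)%4 = 3 → [8, 5, 3, 3, 8, 6, 2, 3]
k=4: a[4] = (8+3)%4 = 3 → [8, 5, 3, 3, 3, 6, 2, 3]
k=5: a[5] = (6+3)%4 = 1 → [8, 5, 3, 3, 3, 1, 2, 3]
k=6: a[6] = (2+1)%4 = 3 → [8, 5, 3, 3, 3, 1, 3, 3]
k=7: a[7] = (3+3)%4 = 2 → [8, 5, 3, 3, 3, 1, 3, 2]
sum = 28

28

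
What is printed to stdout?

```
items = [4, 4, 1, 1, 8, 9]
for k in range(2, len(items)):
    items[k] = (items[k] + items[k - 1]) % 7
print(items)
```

k=2: items[2] = (1+4)%7 = 5 → [4, 4, 5, 1, 8, 9]
k=3: items[3] = (1+5)%7 = 6 → [4, 4, 5, 6, 8, 9]
k=4: items[4] = (8+6)%7 = 0 → [4, 4, 5, 6, 0, 9]
k=5: items[5] = (9+0)%7 = 2 → [4, 4, 5, 6, 0, 2]

[4, 4, 5, 6, 0, 2]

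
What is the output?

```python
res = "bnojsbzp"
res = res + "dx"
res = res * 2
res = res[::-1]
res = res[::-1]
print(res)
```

+ 'dx' → 'bnojsbzpdx'
repeat ×2 → 'bnojsbzpdxbnojsbzpdx'
reverse → 'xdpzbsjonbxdpzbsjonb'
reverse → 'bnojsbzpdxbnojsbzpdx'

bnojsbzpdxbnojsbzpdx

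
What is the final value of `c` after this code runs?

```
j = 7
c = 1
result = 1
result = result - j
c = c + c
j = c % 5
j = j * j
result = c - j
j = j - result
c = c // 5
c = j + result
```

4

result = 1-7 = -6
c = 1+1 = 2
j = 2%5 = 2
j = 2*2 = 4
result = 2-4 = -2
j = 4-(-2) = 6
c = 2//5 = 0
c = 6+(-2) = 4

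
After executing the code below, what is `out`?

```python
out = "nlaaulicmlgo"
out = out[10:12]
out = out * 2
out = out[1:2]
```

slice [10:12] → 'go'
repeat ×2 → 'gogo'
slice [1:2] → 'o'

'o'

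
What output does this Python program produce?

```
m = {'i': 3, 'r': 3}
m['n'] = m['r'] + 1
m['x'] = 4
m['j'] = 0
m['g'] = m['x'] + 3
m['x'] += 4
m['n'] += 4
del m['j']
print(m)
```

{'i': 3, 'r': 3, 'n': 8, 'x': 8, 'g': 7}

m['n'] = m['r']+1 = 4 → {'i': 3, 'r': 3, 'n': 4}
m['x'] = 4 → {'i': 3, 'r': 3, 'n': 4, 'x': 4}
m['j'] = 0 → {'i': 3, 'r': 3, 'n': 4, 'x': 4, 'j': 0}
m['g'] = m['x']+3 = 7 → {'i': 3, 'r': 3, 'n': 4, 'x': 4, 'j': 0, 'g': 7}
m['x'] = 4+4 = 8 → {'i': 3, 'r': 3, 'n': 4, 'x': 8, 'j': 0, 'g': 7}
m['n'] = 4+4 = 8 → {'i': 3, 'r': 3, 'n': 8, 'x': 8, 'j': 0, 'g': 7}
del 'j' → {'i': 3, 'r': 3, 'n': 8, 'x': 8, 'g': 7}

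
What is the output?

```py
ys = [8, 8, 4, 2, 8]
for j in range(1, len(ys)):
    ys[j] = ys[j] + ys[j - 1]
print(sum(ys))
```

96

j=1: ys[1] = 8+8 = 16 → [8, 16, 4, 2, 8]
j=2: ys[2] = 4+16 = 20 → [8, 16, 20, 2, 8]
j=3: ys[3] = 2+20 = 22 → [8, 16, 20, 22, 8]
j=4: ys[4] = 8+22 = 30 → [8, 16, 20, 22, 30]
sum = 96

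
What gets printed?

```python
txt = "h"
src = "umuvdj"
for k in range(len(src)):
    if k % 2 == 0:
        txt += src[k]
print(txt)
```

huud

k=0: add 'u' → 'hu'
k=1: skip
k=2: add 'u' → 'huu'
k=3: skip
k=4: add 'd' → 'huud'
k=5: skip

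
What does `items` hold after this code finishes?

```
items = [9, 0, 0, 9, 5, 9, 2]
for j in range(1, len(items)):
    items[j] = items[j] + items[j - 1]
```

[9, 9, 9, 18, 23, 32, 34]

j=1: items[1] = 0+9 = 9 → [9, 9, 0, 9, 5, 9, 2]
j=2: items[2] = 0+9 = 9 → [9, 9, 9, 9, 5, 9, 2]
j=3: items[3] = 9+9 = 18 → [9, 9, 9, 18, 5, 9, 2]
j=4: items[4] = 5+18 = 23 → [9, 9, 9, 18, 23, 9, 2]
j=5: items[5] = 9+23 = 32 → [9, 9, 9, 18, 23, 32, 2]
j=6: items[6] = 2+32 = 34 → [9, 9, 9, 18, 23, 32, 34]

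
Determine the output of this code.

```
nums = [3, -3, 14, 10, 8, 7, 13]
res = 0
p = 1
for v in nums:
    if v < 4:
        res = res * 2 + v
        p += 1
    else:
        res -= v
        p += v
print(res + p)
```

v=3: <4, res = 0*2+3 = 3; p=2
v=-3: <4, res = 3*2+(-3) = 3; p=3
v=14: not <4, res = 3-14 = -11; p=17
v=10: not <4, res = (-11)-10 = -21; p=27
v=8: not <4, res = (-21)-8 = -29; p=35
v=7: not <4, res = (-29)-7 = -36; p=42
v=13: not <4, res = (-36)-13 = -49; p=55
res+p = (-49)+55 = 6

6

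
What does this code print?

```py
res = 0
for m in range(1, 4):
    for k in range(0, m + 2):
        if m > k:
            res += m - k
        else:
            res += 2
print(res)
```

22

m=1,k=0: 1>0, res = 0+1 = 1
m=1,k=1: not 1>1, res = 1+2 = 3
m=1,k=2: not 1>2, res = 3+2 = 5
m=2,k=0: 2>0, res = 5+2 = 7
m=2,k=1: 2>1, res = 7+1 = 8
m=2,k=2: not 2>2, res = 8+2 = 10
m=2,k=3: not 2>3, res = 10+2 = 12
m=3,k=0: 3>0, res = 12+3 = 15
m=3,k=1: 3>1, res = 15+2 = 17
m=3,k=2: 3>2, res = 17+1 = 18
m=3,k=3: not 3>3, res = 18+2 = 20
m=3,k=4: not 3>4, res = 20+2 = 22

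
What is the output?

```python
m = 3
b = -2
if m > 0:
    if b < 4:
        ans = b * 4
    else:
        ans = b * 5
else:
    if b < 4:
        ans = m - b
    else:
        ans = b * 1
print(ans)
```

m=3, b=-2
m > 0 is True; b < 4 is True
→ ans = b * 4 = -8

-8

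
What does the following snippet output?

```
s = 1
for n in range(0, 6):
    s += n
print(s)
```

n=0: s = 1+0 = 1
n=1: s = 1+1 = 2
n=2: s = 2+2 = 4
n=3: s = 4+3 = 7
n=4: s = 7+4 = 11
n=5: s = 11+5 = 16

16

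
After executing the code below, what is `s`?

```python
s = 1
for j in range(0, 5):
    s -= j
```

-9

j=0: s = 1-0 = 1
j=1: s = 1-1 = 0
j=2: s = 0-2 = -2
j=3: s = (-2)-3 = -5
j=4: s = (-5)-4 = -9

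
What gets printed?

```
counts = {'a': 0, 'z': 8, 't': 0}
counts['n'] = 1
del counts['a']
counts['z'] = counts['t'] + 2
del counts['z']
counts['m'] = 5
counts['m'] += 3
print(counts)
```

counts['n'] = 1 → {'a': 0, 'z': 8, 't': 0, 'n': 1}
del 'a' → {'z': 8, 't': 0, 'n': 1}
counts['z'] = counts['t']+2 = 2 → {'z': 2, 't': 0, 'n': 1}
del 'z' → {'t': 0, 'n': 1}
counts['m'] = 5 → {'t': 0, 'n': 1, 'm': 5}
counts['m'] = 5+3 = 8 → {'t': 0, 'n': 1, 'm': 8}

{'t': 0, 'n': 1, 'm': 8}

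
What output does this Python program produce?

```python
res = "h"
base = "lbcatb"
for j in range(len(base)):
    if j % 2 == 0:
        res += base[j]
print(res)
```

j=0: add 'l' → 'hl'
j=1: skip
j=2: add 'c' → 'hlc'
j=3: skip
j=4: add 't' → 'hlct'
j=5: skip

hlct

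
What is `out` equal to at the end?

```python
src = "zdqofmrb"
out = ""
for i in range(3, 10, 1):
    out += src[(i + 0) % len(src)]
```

'ofmrbzd'

i=3: add src[3]='o' → 'o'
i=4: add src[4]='f' → 'of'
i=5: add src[5]='m' → 'ofm'
i=6: add src[6]='r' → 'ofmr'
i=7: add src[7]='b' → 'ofmrb'
i=8: add src[0]='z' → 'ofmrbz'
i=9: add src[1]='d' → 'ofmrbzd'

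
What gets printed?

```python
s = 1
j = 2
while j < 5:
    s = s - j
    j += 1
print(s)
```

j=2: s = 1-2 = -1
j=3: s = (-1)-3 = -4
j=4: s = (-4)-4 = -8

-8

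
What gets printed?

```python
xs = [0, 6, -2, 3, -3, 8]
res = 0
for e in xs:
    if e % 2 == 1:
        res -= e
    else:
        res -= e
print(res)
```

e=0: not odd, res = 0-0 = 0
e=6: not odd, res = 0-6 = -6
e=-2: not odd, res = (-6)-(-2) = -4
e=3: odd, res = (-4)-3 = -7
e=-3: odd, res = (-7)-(-3) = -4
e=8: not odd, res = (-4)-8 = -12

-12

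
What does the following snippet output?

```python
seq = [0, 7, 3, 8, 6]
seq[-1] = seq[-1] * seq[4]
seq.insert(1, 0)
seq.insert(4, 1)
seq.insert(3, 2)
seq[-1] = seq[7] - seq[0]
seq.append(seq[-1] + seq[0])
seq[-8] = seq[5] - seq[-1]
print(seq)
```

seq[-1] = seq[-1]*seq[4] = 6*6 = 36 → [0, 7, 3, 8, 36]
insert 0 at 1 → [0, 0, 7, 3, 8, 36]
insert 1 at 4 → [0, 0, 7, 3, 1, 8, 36]
insert 2 at 3 → [0, 0, 7, 2, 3, 1, 8, 36]
seq[-1] = seq[7]-seq[0] = 36-0 = 36 → [0, 0, 7, 2, 3, 1, 8, 36]
append seq[-1]+seq[0] = 36+0 = 36 → [0, 0, 7, 2, 3, 1, 8, 36, 36]
seq[-8] = seq[5]-seq[-1] = 1-36 = -35 → [0, -35, 7, 2, 3, 1, 8, 36, 36]

[0, -35, 7, 2, 3, 1, 8, 36, 36]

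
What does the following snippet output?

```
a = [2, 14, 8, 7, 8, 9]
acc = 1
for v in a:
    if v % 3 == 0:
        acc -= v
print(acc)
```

v=2: not %3==0
v=14: not %3==0
v=8: not %3==0
v=7: not %3==0
v=8: not %3==0
v=9: %3==0, acc = 1-9 = -8

-8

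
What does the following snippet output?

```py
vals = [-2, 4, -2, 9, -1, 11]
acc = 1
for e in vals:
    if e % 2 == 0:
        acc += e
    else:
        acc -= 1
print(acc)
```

-2

e=-2: even, acc = 1+(-2) = -1
e=4: even, acc = (-1)+4 = 3
e=-2: even, acc = 3+(-2) = 1
e=9: not even, acc = 1-1 = 0
e=-1: not even, acc = 0-1 = -1
e=11: not even, acc = (-1)-1 = -2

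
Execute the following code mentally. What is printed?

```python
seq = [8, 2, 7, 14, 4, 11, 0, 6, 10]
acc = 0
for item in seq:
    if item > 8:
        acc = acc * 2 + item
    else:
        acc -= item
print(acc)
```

item=8: not >8, acc = 0-8 = -8
item=2: not >8, acc = (-8)-2 = -10
item=7: not >8, acc = (-10)-7 = -17
item=14: >8, acc = (-17)*2+14 = -20
item=4: not >8, acc = (-20)-4 = -24
item=11: >8, acc = (-24)*2+11 = -37
item=0: not >8, acc = (-37)-0 = -37
item=6: not >8, acc = (-37)-6 = -43
item=10: >8, acc = (-43)*2+10 = -76

-76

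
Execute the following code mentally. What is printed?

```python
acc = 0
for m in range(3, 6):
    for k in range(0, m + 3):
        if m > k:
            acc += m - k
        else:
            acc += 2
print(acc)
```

49

m=3,k=0: 3>0, acc = 0+3 = 3
m=3,k=1: 3>1, acc = 3+2 = 5
m=3,k=2: 3>2, acc = 5+1 = 6
m=3,k=3: not 3>3, acc = 6+2 = 8
m=3,k=4: not 3>4, acc = 8+2 = 10
m=3,k=5: not 3>5, acc = 10+2 = 12
m=4,k=0: 4>0, acc = 12+4 = 16
m=4,k=1: 4>1, acc = 16+3 = 19
m=4,k=2: 4>2, acc = 19+2 = 21
m=4,k=3: 4>3, acc = 21+1 = 22
m=4,k=4: not 4>4, acc = 22+2 = 24
m=4,k=5: not 4>5, acc = 24+2 = 26
m=4,k=6: not 4>6, acc = 26+2 = 28
m=5,k=0: 5>0, acc = 28+5 = 33
m=5,k=1: 5>1, acc = 33+4 = 37
m=5,k=2: 5>2, acc = 37+3 = 40
m=5,k=3: 5>3, acc = 40+2 = 42
m=5,k=4: 5>4, acc = 42+1 = 43
m=5,k=5: not 5>5, acc = 43+2 = 45
m=5,k=6: not 5>6, acc = 45+2 = 47
m=5,k=7: not 5>7, acc = 47+2 = 49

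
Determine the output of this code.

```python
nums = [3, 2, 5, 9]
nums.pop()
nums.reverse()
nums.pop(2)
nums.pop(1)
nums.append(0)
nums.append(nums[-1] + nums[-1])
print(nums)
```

pop() removes 9 → [3, 2, 5]
reverse → [5, 2, 3]
pop(2) removes 3 → [5, 2]
pop(1) removes 2 → [5]
append 0 → [5, 0]
append nums[-1]+nums[-1] = 0+0 = 0 → [5, 0, 0]

[5, 0, 0]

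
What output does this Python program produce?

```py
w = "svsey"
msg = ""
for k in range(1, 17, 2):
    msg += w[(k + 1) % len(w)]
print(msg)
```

syvessyv

k=1: add w[2]='s' → 's'
k=3: add w[4]='y' → 'sy'
k=5: add w[1]='v' → 'syv'
k=7: add w[3]='e' → 'syve'
k=9: add w[0]='s' → 'syves'
k=11: add w[2]='s' → 'syvess'
k=13: add w[4]='y' → 'syvessy'
k=15: add w[1]='v' → 'syvessyv'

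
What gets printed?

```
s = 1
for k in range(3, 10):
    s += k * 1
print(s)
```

43

k=3: s = 1+3*1 = 4
k=4: s = 4+4*1 = 8
k=5: s = 8+5*1 = 13
k=6: s = 13+6*1 = 19
k=7: s = 19+7*1 = 26
k=8: s = 26+8*1 = 34
k=9: s = 34+9*1 = 43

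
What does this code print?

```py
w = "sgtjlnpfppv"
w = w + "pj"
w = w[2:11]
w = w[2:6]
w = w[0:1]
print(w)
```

+ 'pj' → 'sgtjlnpfppvpj'
slice [2:11] → 'tjlnpfppv'
slice [2:6] → 'lnpf'
slice [0:1] → 'l'

l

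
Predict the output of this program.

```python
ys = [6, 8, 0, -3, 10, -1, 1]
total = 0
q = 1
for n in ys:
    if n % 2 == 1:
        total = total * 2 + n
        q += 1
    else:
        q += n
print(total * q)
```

-364

n=6: not odd; q=7
n=8: not odd; q=15
n=0: not odd; q=15
n=-3: odd, total = 0*2+(-3) = -3; q=16
n=10: not odd; q=26
n=-1: odd, total = (-3)*2+(-1) = -7; q=27
n=1: odd, total = (-7)*2+1 = -13; q=28
total*q = (-13)*28 = -364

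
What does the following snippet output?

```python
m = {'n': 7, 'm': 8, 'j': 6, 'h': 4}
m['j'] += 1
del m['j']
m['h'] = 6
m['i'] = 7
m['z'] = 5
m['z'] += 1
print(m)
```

{'n': 7, 'm': 8, 'h': 6, 'i': 7, 'z': 6}

m['j'] = 6+1 = 7 → {'n': 7, 'm': 8, 'j': 7, 'h': 4}
del 'j' → {'n': 7, 'm': 8, 'h': 4}
m['h'] = 6 → {'n': 7, 'm': 8, 'h': 6}
m['i'] = 7 → {'n': 7, 'm': 8, 'h': 6, 'i': 7}
m['z'] = 5 → {'n': 7, 'm': 8, 'h': 6, 'i': 7, 'z': 5}
m['z'] = 5+1 = 6 → {'n': 7, 'm': 8, 'h': 6, 'i': 7, 'z': 6}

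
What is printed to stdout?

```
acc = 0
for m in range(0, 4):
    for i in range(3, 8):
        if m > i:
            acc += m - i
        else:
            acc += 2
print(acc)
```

m=0,i=3: not 0>3, acc = 0+2 = 2
m=0,i=4: not 0>4, acc = 2+2 = 4
m=0,i=5: not 0>5, acc = 4+2 = 6
m=0,i=6: not 0>6, acc = 6+2 = 8
m=0,i=7: not 0>7, acc = 8+2 = 10
m=1,i=3: not 1>3, acc = 10+2 = 12
m=1,i=4: not 1>4, acc = 12+2 = 14
m=1,i=5: not 1>5, acc = 14+2 = 16
m=1,i=6: not 1>6, acc = 16+2 = 18
m=1,i=7: not 1>7, acc = 18+2 = 20
m=2,i=3: not 2>3, acc = 20+2 = 22
m=2,i=4: not 2>4, acc = 22+2 = 24
m=2,i=5: not 2>5, acc = 24+2 = 26
m=2,i=6: not 2>6, acc = 26+2 = 28
m=2,i=7: not 2>7, acc = 28+2 = 30
m=3,i=3: not 3>3, acc = 30+2 = 32
m=3,i=4: not 3>4, acc = 32+2 = 34
m=3,i=5: not 3>5, acc = 34+2 = 36
m=3,i=6: not 3>6, acc = 36+2 = 38
m=3,i=7: not 3>7, acc = 38+2 = 40

40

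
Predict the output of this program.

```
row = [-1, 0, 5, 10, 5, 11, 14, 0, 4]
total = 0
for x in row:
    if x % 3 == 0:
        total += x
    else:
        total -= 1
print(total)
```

-7

x=-1: not %3==0, total = 0-1 = -1
x=0: %3==0, total = (-1)+0 = -1
x=5: not %3==0, total = (-1)-1 = -2
x=10: not %3==0, total = (-2)-1 = -3
x=5: not %3==0, total = (-3)-1 = -4
x=11: not %3==0, total = (-4)-1 = -5
x=14: not %3==0, total = (-5)-1 = -6
x=0: %3==0, total = (-6)+0 = -6
x=4: not %3==0, total = (-6)-1 = -7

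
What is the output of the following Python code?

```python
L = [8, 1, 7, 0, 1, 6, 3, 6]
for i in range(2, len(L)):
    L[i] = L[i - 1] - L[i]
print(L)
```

[8, 1, -6, -6, -7, -13, -16, -22]

i=2: L[2] = 1-7 = -6 → [8, 1, -6, 0, 1, 6, 3, 6]
i=3: L[3] = (-6)-0 = -6 → [8, 1, -6, -6, 1, 6, 3, 6]
i=4: L[4] = (-6)-1 = -7 → [8, 1, -6, -6, -7, 6, 3, 6]
i=5: L[5] = (-7)-6 = -13 → [8, 1, -6, -6, -7, -13, 3, 6]
i=6: L[6] = (-13)-3 = -16 → [8, 1, -6, -6, -7, -13, -16, 6]
i=7: L[7] = (-16)-6 = -22 → [8, 1, -6, -6, -7, -13, -16, -22]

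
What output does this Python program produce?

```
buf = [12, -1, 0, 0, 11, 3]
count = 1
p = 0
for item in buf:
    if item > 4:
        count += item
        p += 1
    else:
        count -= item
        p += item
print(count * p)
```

item=12: >4, count = 1+12 = 13; p=1
item=-1: not >4, count = 13-(-1) = 14; p=0
item=0: not >4, count = 14-0 = 14; p=0
item=0: not >4, count = 14-0 = 14; p=0
item=11: >4, count = 14+11 = 25; p=1
item=3: not >4, count = 25-3 = 22; p=4
count*p = 22*4 = 88

88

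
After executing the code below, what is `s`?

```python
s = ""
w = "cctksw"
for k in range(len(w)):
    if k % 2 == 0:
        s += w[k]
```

'cts'

k=0: add 'c' → 'c'
k=1: skip
k=2: add 't' → 'ct'
k=3: skip
k=4: add 's' → 'cts'
k=5: skip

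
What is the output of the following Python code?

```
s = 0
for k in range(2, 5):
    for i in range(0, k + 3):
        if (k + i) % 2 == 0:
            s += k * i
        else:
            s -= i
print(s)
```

k=2,i=0: even sum, s = 0+0 = 0
k=2,i=1: odd sum, s = 0-1 = -1
k=2,i=2: even sum, s = (-1)+4 = 3
k=2,i=3: odd sum, s = 3-3 = 0
k=2,i=4: even sum, s = 0+8 = 8
k=3,i=0: odd sum, s = 8-0 = 8
k=3,i=1: even sum, s = 8+3 = 11
k=3,i=2: odd sum, s = 11-2 = 9
k=3,i=3: even sum, s = 9+9 = 18
k=3,i=4: odd sum, s = 18-4 = 14
k=3,i=5: even sum, s = 14+15 = 29
k=4,i=0: even sum, s = 29+0 = 29
k=4,i=1: odd sum, s = 29-1 = 28
k=4,i=2: even sum, s = 28+8 = 36
k=4,i=3: odd sum, s = 36-3 = 33
k=4,i=4: even sum, s = 33+16 = 49
k=4,i=5: odd sum, s = 49-5 = 44
k=4,i=6: even sum, s = 44+24 = 68

68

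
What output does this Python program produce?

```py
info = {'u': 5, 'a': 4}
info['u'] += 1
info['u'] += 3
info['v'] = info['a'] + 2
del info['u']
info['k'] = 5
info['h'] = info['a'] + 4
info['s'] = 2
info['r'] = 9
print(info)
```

{'a': 4, 'v': 6, 'k': 5, 'h': 8, 's': 2, 'r': 9}

info['u'] = 5+1 = 6 → {'u': 6, 'a': 4}
info['u'] = 6+3 = 9 → {'u': 9, 'a': 4}
info['v'] = info['a']+2 = 6 → {'u': 9, 'a': 4, 'v': 6}
del 'u' → {'a': 4, 'v': 6}
info['k'] = 5 → {'a': 4, 'v': 6, 'k': 5}
info['h'] = info['a']+4 = 8 → {'a': 4, 'v': 6, 'k': 5, 'h': 8}
info['s'] = 2 → {'a': 4, 'v': 6, 'k': 5, 'h': 8, 's': 2}
info['r'] = 9 → {'a': 4, 'v': 6, 'k': 5, 'h': 8, 's': 2, 'r': 9}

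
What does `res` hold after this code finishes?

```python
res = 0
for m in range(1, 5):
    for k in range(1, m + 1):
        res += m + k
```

m=1,k=1: res = 0+2 = 2
m=2,k=1: res = 2+3 = 5
m=2,k=2: res = 5+4 = 9
m=3,k=1: res = 9+4 = 13
m=3,k=2: res = 13+5 = 18
m=3,k=3: res = 18+6 = 24
m=4,k=1: res = 24+5 = 29
m=4,k=2: res = 29+6 = 35
m=4,k=3: res = 35+7 = 42
m=4,k=4: res = 42+8 = 50

50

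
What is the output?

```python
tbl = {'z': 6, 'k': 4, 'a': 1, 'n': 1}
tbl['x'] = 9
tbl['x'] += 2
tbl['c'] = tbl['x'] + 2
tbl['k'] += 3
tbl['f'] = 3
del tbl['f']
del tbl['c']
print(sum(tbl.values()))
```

tbl['x'] = 9 → {'z': 6, 'k': 4, 'a': 1, 'n': 1, 'x': 9}
tbl['x'] = 9+2 = 11 → {'z': 6, 'k': 4, 'a': 1, 'n': 1, 'x': 11}
tbl['c'] = tbl['x']+2 = 13 → {'z': 6, 'k': 4, 'a': 1, 'n': 1, 'x': 11, 'c': 13}
tbl['k'] = 4+3 = 7 → {'z': 6, 'k': 7, 'a': 1, 'n': 1, 'x': 11, 'c': 13}
tbl['f'] = 3 → {'z': 6, 'k': 7, 'a': 1, 'n': 1, 'x': 11, 'c': 13, 'f': 3}
del 'f' → {'z': 6, 'k': 7, 'a': 1, 'n': 1, 'x': 11, 'c': 13}
del 'c' → {'z': 6, 'k': 7, 'a': 1, 'n': 1, 'x': 11}
sum of values = 26

26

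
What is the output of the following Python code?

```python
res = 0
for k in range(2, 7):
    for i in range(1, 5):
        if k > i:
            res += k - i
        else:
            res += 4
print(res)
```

k=2,i=1: 2>1, res = 0+1 = 1
k=2,i=2: not 2>2, res = 1+4 = 5
k=2,i=3: not 2>3, res = 5+4 = 9
k=2,i=4: not 2>4, res = 9+4 = 13
k=3,i=1: 3>1, res = 13+2 = 15
k=3,i=2: 3>2, res = 15+1 = 16
k=3,i=3: not 3>3, res = 16+4 = 20
k=3,i=4: not 3>4, res = 20+4 = 24
k=4,i=1: 4>1, res = 24+3 = 27
k=4,i=2: 4>2, res = 27+2 = 29
k=4,i=3: 4>3, res = 29+1 = 30
k=4,i=4: not 4>4, res = 30+4 = 34
k=5,i=1: 5>1, res = 34+4 = 38
k=5,i=2: 5>2, res = 38+3 = 41
k=5,i=3: 5>3, res = 41+2 = 43
k=5,i=4: 5>4, res = 43+1 = 44
k=6,i=1: 6>1, res = 44+5 = 49
k=6,i=2: 6>2, res = 49+4 = 53
k=6,i=3: 6>3, res = 53+3 = 56
k=6,i=4: 6>4, res = 56+2 = 58

58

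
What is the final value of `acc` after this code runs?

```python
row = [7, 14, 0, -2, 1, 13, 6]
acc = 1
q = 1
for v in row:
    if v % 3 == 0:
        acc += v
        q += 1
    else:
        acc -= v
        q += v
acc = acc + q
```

10

v=7: not %3==0, acc = 1-7 = -6; q=8
v=14: not %3==0, acc = (-6)-14 = -20; q=22
v=0: %3==0, acc = (-20)+0 = -20; q=23
v=-2: not %3==0, acc = (-20)-(-2) = -18; q=21
v=1: not %3==0, acc = (-18)-1 = -19; q=22
v=13: not %3==0, acc = (-19)-13 = -32; q=35
v=6: %3==0, acc = (-32)+6 = -26; q=36
acc+q = (-26)+36 = 10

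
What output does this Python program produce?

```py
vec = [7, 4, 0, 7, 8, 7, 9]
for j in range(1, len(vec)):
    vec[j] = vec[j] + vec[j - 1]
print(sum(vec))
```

148

j=1: vec[1] = 4+7 = 11 → [7, 11, 0, 7, 8, 7, 9]
j=2: vec[2] = 0+11 = 11 → [7, 11, 11, 7, 8, 7, 9]
j=3: vec[3] = 7+11 = 18 → [7, 11, 11, 18, 8, 7, 9]
j=4: vec[4] = 8+18 = 26 → [7, 11, 11, 18, 26, 7, 9]
j=5: vec[5] = 7+26 = 33 → [7, 11, 11, 18, 26, 33, 9]
j=6: vec[6] = 9+33 = 42 → [7, 11, 11, 18, 26, 33, 42]
sum = 148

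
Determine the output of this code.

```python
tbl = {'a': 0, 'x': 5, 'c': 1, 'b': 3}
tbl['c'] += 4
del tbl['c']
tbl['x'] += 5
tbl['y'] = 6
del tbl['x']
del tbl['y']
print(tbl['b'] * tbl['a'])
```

0

tbl['c'] = 1+4 = 5 → {'a': 0, 'x': 5, 'c': 5, 'b': 3}
del 'c' → {'a': 0, 'x': 5, 'b': 3}
tbl['x'] = 5+5 = 10 → {'a': 0, 'x': 10, 'b': 3}
tbl['y'] = 6 → {'a': 0, 'x': 10, 'b': 3, 'y': 6}
del 'x' → {'a': 0, 'b': 3, 'y': 6}
del 'y' → {'a': 0, 'b': 3}
tbl['b']*tbl['a'] = 3*0 = 0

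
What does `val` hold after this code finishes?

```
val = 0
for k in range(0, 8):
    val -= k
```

-28

k=0: val = 0-0 = 0
k=1: val = 0-1 = -1
k=2: val = (-1)-2 = -3
k=3: val = (-3)-3 = -6
k=4: val = (-6)-4 = -10
k=5: val = (-10)-5 = -15
k=6: val = (-15)-6 = -21
k=7: val = (-21)-7 = -28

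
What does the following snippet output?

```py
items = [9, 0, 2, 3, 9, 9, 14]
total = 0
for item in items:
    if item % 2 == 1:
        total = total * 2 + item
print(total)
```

111

item=9: odd, total = 0*2+9 = 9
item=0: not odd
item=2: not odd
item=3: odd, total = 9*2+3 = 21
item=9: odd, total = 21*2+9 = 51
item=9: odd, total = 51*2+9 = 111
item=14: not odd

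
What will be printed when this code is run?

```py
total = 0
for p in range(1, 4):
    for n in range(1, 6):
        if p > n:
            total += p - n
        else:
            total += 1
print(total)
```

p=1,n=1: not 1>1, total = 0+1 = 1
p=1,n=2: not 1>2, total = 1+1 = 2
p=1,n=3: not 1>3, total = 2+1 = 3
p=1,n=4: not 1>4, total = 3+1 = 4
p=1,n=5: not 1>5, total = 4+1 = 5
p=2,n=1: 2>1, total = 5+1 = 6
p=2,n=2: not 2>2, total = 6+1 = 7
p=2,n=3: not 2>3, total = 7+1 = 8
p=2,n=4: not 2>4, total = 8+1 = 9
p=2,n=5: not 2>5, total = 9+1 = 10
p=3,n=1: 3>1, total = 10+2 = 12
p=3,n=2: 3>2, total = 12+1 = 13
p=3,n=3: not 3>3, total = 13+1 = 14
p=3,n=4: not 3>4, total = 14+1 = 15
p=3,n=5: not 3>5, total = 15+1 = 16

16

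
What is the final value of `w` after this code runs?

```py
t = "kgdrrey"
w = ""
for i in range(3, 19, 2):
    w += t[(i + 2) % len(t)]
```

'ekdrygre'

i=3: add t[5]='e' → 'e'
i=5: add t[0]='k' → 'ek'
i=7: add t[2]='d' → 'ekd'
i=9: add t[4]='r' → 'ekdr'
i=11: add t[6]='y' → 'ekdry'
i=13: add t[1]='g' → 'ekdryg'
i=15: add t[3]='r' → 'ekdrygr'
i=17: add t[5]='e' → 'ekdrygre'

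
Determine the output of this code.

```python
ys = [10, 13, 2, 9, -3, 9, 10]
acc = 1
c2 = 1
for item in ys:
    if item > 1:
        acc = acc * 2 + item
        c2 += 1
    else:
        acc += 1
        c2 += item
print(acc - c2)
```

item=10: >1, acc = 1*2+10 = 12; c2=2
item=13: >1, acc = 12*2+13 = 37; c2=3
item=2: >1, acc = 37*2+2 = 76; c2=4
item=9: >1, acc = 76*2+9 = 161; c2=5
item=-3: not >1, acc = 161+1 = 162; c2=2
item=9: >1, acc = 162*2+9 = 333; c2=3
item=10: >1, acc = 333*2+10 = 676; c2=4
acc-c2 = 676-4 = 672

672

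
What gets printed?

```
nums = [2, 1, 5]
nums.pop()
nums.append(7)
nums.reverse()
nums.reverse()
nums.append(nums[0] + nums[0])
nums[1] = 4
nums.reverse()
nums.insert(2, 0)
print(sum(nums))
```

17

pop() removes 5 → [2, 1]
append 7 → [2, 1, 7]
reverse → [7, 1, 2]
reverse → [2, 1, 7]
append nums[0]+nums[0] = 2+2 = 4 → [2, 1, 7, 4]
nums[1] = 4 → [2, 4, 7, 4]
reverse → [4, 7, 4, 2]
insert 0 at 2 → [4, 7, 0, 4, 2]
sum = 17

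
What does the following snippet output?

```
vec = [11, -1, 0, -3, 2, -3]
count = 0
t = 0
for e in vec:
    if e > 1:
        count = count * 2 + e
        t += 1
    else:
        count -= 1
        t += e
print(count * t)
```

e=11: >1, count = 0*2+11 = 11; t=1
e=-1: not >1, count = 11-1 = 10; t=0
e=0: not >1, count = 10-1 = 9; t=0
e=-3: not >1, count = 9-1 = 8; t=-3
e=2: >1, count = 8*2+2 = 18; t=-2
e=-3: not >1, count = 18-1 = 17; t=-5
count*t = 17*(-5) = -85

-85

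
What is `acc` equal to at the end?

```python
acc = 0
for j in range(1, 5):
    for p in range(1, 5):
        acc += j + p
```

80

j=1,p=1: acc = 0+2 = 2
j=1,p=2: acc = 2+3 = 5
j=1,p=3: acc = 5+4 = 9
j=1,p=4: acc = 9+5 = 14
j=2,p=1: acc = 14+3 = 17
j=2,p=2: acc = 17+4 = 21
j=2,p=3: acc = 21+5 = 26
j=2,p=4: acc = 26+6 = 32
j=3,p=1: acc = 32+4 = 36
j=3,p=2: acc = 36+5 = 41
j=3,p=3: acc = 41+6 = 47
j=3,p=4: acc = 47+7 = 54
j=4,p=1: acc = 54+5 = 59
j=4,p=2: acc = 59+6 = 65
j=4,p=3: acc = 65+7 = 72
j=4,p=4: acc = 72+8 = 80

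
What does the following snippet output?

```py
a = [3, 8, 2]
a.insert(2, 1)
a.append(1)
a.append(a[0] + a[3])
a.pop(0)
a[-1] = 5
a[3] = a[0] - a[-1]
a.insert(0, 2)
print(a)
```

insert 1 at 2 → [3, 8, 1, 2]
append 1 → [3, 8, 1, 2, 1]
append a[0]+a[3] = 3+2 = 5 → [3, 8, 1, 2, 1, 5]
pop(0) removes 3 → [8, 1, 2, 1, 5]
a[-1] = 5 → [8, 1, 2, 1, 5]
a[3] = a[0]-a[-1] = 8-5 = 3 → [8, 1, 2, 3, 5]
insert 2 at 0 → [2, 8, 1, 2, 3, 5]

[2, 8, 1, 2, 3, 5]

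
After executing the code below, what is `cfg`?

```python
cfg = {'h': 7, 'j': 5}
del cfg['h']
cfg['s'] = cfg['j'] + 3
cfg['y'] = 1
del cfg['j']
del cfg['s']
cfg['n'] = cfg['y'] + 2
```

{'y': 1, 'n': 3}

del 'h' → {'j': 5}
cfg['s'] = cfg['j']+3 = 8 → {'j': 5, 's': 8}
cfg['y'] = 1 → {'j': 5, 's': 8, 'y': 1}
del 'j' → {'s': 8, 'y': 1}
del 's' → {'y': 1}
cfg['n'] = cfg['y']+2 = 3 → {'y': 1, 'n': 3}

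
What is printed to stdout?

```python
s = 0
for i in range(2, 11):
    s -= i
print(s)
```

i=2: s = 0-2 = -2
i=3: s = (-2)-3 = -5
i=4: s = (-5)-4 = -9
i=5: s = (-9)-5 = -14
i=6: s = (-14)-6 = -20
i=7: s = (-20)-7 = -27
i=8: s = (-27)-8 = -35
i=9: s = (-35)-9 = -44
i=10: s = (-44)-10 = -54

-54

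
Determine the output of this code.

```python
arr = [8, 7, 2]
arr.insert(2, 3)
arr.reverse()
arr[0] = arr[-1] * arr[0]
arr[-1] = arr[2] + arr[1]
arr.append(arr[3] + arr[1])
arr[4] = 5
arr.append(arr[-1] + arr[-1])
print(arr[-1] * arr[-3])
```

insert 3 at 2 → [8, 7, 3, 2]
reverse → [2, 3, 7, 8]
arr[0] = arr[-1]*arr[0] = 8*2 = 16 → [16, 3, 7, 8]
arr[-1] = arr[2]+arr[1] = 7+3 = 10 → [16, 3, 7, 10]
append arr[3]+arr[1] = 10+3 = 13 → [16, 3, 7, 10, 13]
arr[4] = 5 → [16, 3, 7, 10, 5]
append arr[-1]+arr[-1] = 5+5 = 10 → [16, 3, 7, 10, 5, 10]
arr[-1]*arr[-3] = 10*10 = 100

100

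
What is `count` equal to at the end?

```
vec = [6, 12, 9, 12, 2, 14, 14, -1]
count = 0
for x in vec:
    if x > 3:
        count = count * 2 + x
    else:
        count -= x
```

539

x=6: >3, count = 0*2+6 = 6
x=12: >3, count = 6*2+12 = 24
x=9: >3, count = 24*2+9 = 57
x=12: >3, count = 57*2+12 = 126
x=2: not >3, count = 126-2 = 124
x=14: >3, count = 124*2+14 = 262
x=14: >3, count = 262*2+14 = 538
x=-1: not >3, count = 538-(-1) = 539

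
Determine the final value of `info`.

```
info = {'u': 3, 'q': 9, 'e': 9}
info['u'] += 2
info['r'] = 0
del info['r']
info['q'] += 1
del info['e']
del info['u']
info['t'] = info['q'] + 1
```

info['u'] = 3+2 = 5 → {'u': 5, 'q': 9, 'e': 9}
info['r'] = 0 → {'u': 5, 'q': 9, 'e': 9, 'r': 0}
del 'r' → {'u': 5, 'q': 9, 'e': 9}
info['q'] = 9+1 = 10 → {'u': 5, 'q': 10, 'e': 9}
del 'e' → {'u': 5, 'q': 10}
del 'u' → {'q': 10}
info['t'] = info['q']+1 = 11 → {'q': 10, 't': 11}

{'q': 10, 't': 11}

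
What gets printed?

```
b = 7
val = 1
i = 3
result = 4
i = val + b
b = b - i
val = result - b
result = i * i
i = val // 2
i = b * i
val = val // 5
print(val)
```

i = 1+7 = 8
b = 7-8 = -1
val = 4-(-1) = 5
result = 8*8 = 64
i = 5//2 = 2
i = (-1)*2 = -2
val = 5//5 = 1

1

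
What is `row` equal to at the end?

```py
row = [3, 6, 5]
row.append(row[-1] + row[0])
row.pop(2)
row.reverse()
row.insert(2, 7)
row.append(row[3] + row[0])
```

append row[-1]+row[0] = 5+3 = 8 → [3, 6, 5, 8]
pop(2) removes 5 → [3, 6, 8]
reverse → [8, 6, 3]
insert 7 at 2 → [8, 6, 7, 3]
append row[3]+row[0] = 3+8 = 11 → [8, 6, 7, 3, 11]

[8, 6, 7, 3, 11]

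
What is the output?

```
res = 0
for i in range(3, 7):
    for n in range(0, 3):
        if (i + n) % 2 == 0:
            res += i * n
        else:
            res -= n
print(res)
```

22

i=3,n=0: odd sum, res = 0-0 = 0
i=3,n=1: even sum, res = 0+3 = 3
i=3,n=2: odd sum, res = 3-2 = 1
i=4,n=0: even sum, res = 1+0 = 1
i=4,n=1: odd sum, res = 1-1 = 0
i=4,n=2: even sum, res = 0+8 = 8
i=5,n=0: odd sum, res = 8-0 = 8
i=5,n=1: even sum, res = 8+5 = 13
i=5,n=2: odd sum, res = 13-2 = 11
i=6,n=0: even sum, res = 11+0 = 11
i=6,n=1: odd sum, res = 11-1 = 10
i=6,n=2: even sum, res = 10+12 = 22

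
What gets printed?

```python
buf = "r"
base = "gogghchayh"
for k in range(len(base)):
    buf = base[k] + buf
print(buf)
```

hyahchggogr

k=0: prepend 'g' → 'gr'
k=1: prepend 'o' → 'ogr'
k=2: prepend 'g' → 'gogr'
k=3: prepend 'g' → 'ggogr'
k=4: prepend 'h' → 'hggogr'
k=5: prepend 'c' → 'chggogr'
k=6: prepend 'h' → 'hchggogr'
k=7: prepend 'a' → 'ahchggogr'
k=8: prepend 'y' → 'yahchggogr'
k=9: prepend 'h' → 'hyahchggogr'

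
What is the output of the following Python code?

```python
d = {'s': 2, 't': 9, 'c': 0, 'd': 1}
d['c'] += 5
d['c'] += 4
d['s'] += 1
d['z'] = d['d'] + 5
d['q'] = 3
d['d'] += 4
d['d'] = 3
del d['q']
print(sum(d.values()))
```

30

d['c'] = 0+5 = 5 → {'s': 2, 't': 9, 'c': 5, 'd': 1}
d['c'] = 5+4 = 9 → {'s': 2, 't': 9, 'c': 9, 'd': 1}
d['s'] = 2+1 = 3 → {'s': 3, 't': 9, 'c': 9, 'd': 1}
d['z'] = d['d']+5 = 6 → {'s': 3, 't': 9, 'c': 9, 'd': 1, 'z': 6}
d['q'] = 3 → {'s': 3, 't': 9, 'c': 9, 'd': 1, 'z': 6, 'q': 3}
d['d'] = 1+4 = 5 → {'s': 3, 't': 9, 'c': 9, 'd': 5, 'z': 6, 'q': 3}
d['d'] = 3 → {'s': 3, 't': 9, 'c': 9, 'd': 3, 'z': 6, 'q': 3}
del 'q' → {'s': 3, 't': 9, 'c': 9, 'd': 3, 'z': 6}
sum of values = 30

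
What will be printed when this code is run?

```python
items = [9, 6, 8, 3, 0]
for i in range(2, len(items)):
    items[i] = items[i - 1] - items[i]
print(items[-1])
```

i=2: items[2] = 6-8 = -2 → [9, 6, -2, 3, 0]
i=3: items[3] = (-2)-3 = -5 → [9, 6, -2, -5, 0]
i=4: items[4] = (-5)-0 = -5 → [9, 6, -2, -5, -5]

-5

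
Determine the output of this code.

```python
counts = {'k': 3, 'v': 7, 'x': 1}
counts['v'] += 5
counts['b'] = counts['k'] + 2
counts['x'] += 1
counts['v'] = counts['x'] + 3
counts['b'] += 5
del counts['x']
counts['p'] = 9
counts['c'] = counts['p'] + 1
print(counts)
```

counts['v'] = 7+5 = 12 → {'k': 3, 'v': 12, 'x': 1}
counts['b'] = counts['k']+2 = 5 → {'k': 3, 'v': 12, 'x': 1, 'b': 5}
counts['x'] = 1+1 = 2 → {'k': 3, 'v': 12, 'x': 2, 'b': 5}
counts['v'] = counts['x']+3 = 5 → {'k': 3, 'v': 5, 'x': 2, 'b': 5}
counts['b'] = 5+5 = 10 → {'k': 3, 'v': 5, 'x': 2, 'b': 10}
del 'x' → {'k': 3, 'v': 5, 'b': 10}
counts['p'] = 9 → {'k': 3, 'v': 5, 'b': 10, 'p': 9}
counts['c'] = counts['p']+1 = 10 → {'k': 3, 'v': 5, 'b': 10, 'p': 9, 'c': 10}

{'k': 3, 'v': 5, 'b': 10, 'p': 9, 'c': 10}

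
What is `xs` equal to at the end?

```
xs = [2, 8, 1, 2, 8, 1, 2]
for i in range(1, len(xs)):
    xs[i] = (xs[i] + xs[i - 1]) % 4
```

[2, 2, 3, 1, 1, 2, 0]

i=1: xs[1] = (8+2)%4 = 2 → [2, 2, 1, 2, 8, 1, 2]
i=2: xs[2] = (1+2)%4 = 3 → [2, 2, 3, 2, 8, 1, 2]
i=3: xs[3] = (2+3)%4 = 1 → [2, 2, 3, 1, 8, 1, 2]
i=4: xs[4] = (8+1)%4 = 1 → [2, 2, 3, 1, 1, 1, 2]
i=5: xs[5] = (1+1)%4 = 2 → [2, 2, 3, 1, 1, 2, 2]
i=6: xs[6] = (2+2)%4 = 0 → [2, 2, 3, 1, 1, 2, 0]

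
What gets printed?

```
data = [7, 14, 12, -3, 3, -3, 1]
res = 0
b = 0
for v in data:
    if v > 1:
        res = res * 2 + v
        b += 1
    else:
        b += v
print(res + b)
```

v=7: >1, res = 0*2+7 = 7; b=1
v=14: >1, res = 7*2+14 = 28; b=2
v=12: >1, res = 28*2+12 = 68; b=3
v=-3: not >1; b=0
v=3: >1, res = 68*2+3 = 139; b=1
v=-3: not >1; b=-2
v=1: not >1; b=-1
res+b = 139+(-1) = 138

138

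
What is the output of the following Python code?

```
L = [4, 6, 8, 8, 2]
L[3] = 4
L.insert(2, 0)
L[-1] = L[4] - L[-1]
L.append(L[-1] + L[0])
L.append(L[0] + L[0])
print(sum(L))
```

L[3] = 4 → [4, 6, 8, 4, 2]
insert 0 at 2 → [4, 6, 0, 8, 4, 2]
L[-1] = L[4]-L[-1] = 4-2 = 2 → [4, 6, 0, 8, 4, 2]
append L[-1]+L[0] = 2+4 = 6 → [4, 6, 0, 8, 4, 2, 6]
append L[0]+L[0] = 4+4 = 8 → [4, 6, 0, 8, 4, 2, 6, 8]
sum = 38

38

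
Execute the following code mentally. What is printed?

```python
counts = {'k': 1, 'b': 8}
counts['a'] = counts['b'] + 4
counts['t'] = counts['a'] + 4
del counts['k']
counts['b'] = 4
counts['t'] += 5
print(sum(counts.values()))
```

37

counts['a'] = counts['b']+4 = 12 → {'k': 1, 'b': 8, 'a': 12}
counts['t'] = counts['a']+4 = 16 → {'k': 1, 'b': 8, 'a': 12, 't': 16}
del 'k' → {'b': 8, 'a': 12, 't': 16}
counts['b'] = 4 → {'b': 4, 'a': 12, 't': 16}
counts['t'] = 16+5 = 21 → {'b': 4, 'a': 12, 't': 21}
sum of values = 37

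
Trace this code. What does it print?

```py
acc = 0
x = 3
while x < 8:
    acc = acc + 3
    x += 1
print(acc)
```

x=3: acc = 0+3 = 3
x=4: acc = 3+3 = 6
x=5: acc = 6+3 = 9
x=6: acc = 9+3 = 12
x=7: acc = 12+3 = 15

15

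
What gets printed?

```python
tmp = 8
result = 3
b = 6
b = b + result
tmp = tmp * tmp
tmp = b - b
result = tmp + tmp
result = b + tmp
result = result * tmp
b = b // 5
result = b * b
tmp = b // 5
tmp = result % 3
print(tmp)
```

b = 6+3 = 9
tmp = 8*8 = 64
tmp = 9-9 = 0
result = 0+0 = 0
result = 9+0 = 9
result = 9*0 = 0
b = 9//5 = 1
result = 1*1 = 1
tmp = 1//5 = 0
tmp = 1%3 = 1

1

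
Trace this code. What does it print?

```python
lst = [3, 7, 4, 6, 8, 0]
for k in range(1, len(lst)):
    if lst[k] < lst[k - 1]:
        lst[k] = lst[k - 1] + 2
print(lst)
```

[3, 7, 9, 11, 13, 15]

k=1: 7>=3, unchanged → [3, 7, 4, 6, 8, 0]
k=2: 4<7, lst[2] = 7+2 = 9 → [3, 7, 9, 6, 8, 0]
k=3: 6<9, lst[3] = 9+2 = 11 → [3, 7, 9, 11, 8, 0]
k=4: 8<11, lst[4] = 11+2 = 13 → [3, 7, 9, 11, 13, 0]
k=5: 0<13, lst[5] = 13+2 = 15 → [3, 7, 9, 11, 13, 15]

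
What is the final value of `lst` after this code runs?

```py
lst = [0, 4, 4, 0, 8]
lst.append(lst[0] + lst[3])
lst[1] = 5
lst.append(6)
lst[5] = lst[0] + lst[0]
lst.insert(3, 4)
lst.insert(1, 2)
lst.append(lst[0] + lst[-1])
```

append lst[0]+lst[3] = 0+0 = 0 → [0, 4, 4, 0, 8, 0]
lst[1] = 5 → [0, 5, 4, 0, 8, 0]
append 6 → [0, 5, 4, 0, 8, 0, 6]
lst[5] = lst[0]+lst[0] = 0+0 = 0 → [0, 5, 4, 0, 8, 0, 6]
insert 4 at 3 → [0, 5, 4, 4, 0, 8, 0, 6]
insert 2 at 1 → [0, 2, 5, 4, 4, 0, 8, 0, 6]
append lst[0]+lst[-1] = 0+6 = 6 → [0, 2, 5, 4, 4, 0, 8, 0, 6, 6]

[0, 2, 5, 4, 4, 0, 8, 0, 6, 6]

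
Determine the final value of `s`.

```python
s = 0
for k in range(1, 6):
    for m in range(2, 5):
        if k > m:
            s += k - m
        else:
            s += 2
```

28

k=1,m=2: not 1>2, s = 0+2 = 2
k=1,m=3: not 1>3, s = 2+2 = 4
k=1,m=4: not 1>4, s = 4+2 = 6
k=2,m=2: not 2>2, s = 6+2 = 8
k=2,m=3: not 2>3, s = 8+2 = 10
k=2,m=4: not 2>4, s = 10+2 = 12
k=3,m=2: 3>2, s = 12+1 = 13
k=3,m=3: not 3>3, s = 13+2 = 15
k=3,m=4: not 3>4, s = 15+2 = 17
k=4,m=2: 4>2, s = 17+2 = 19
k=4,m=3: 4>3, s = 19+1 = 20
k=4,m=4: not 4>4, s = 20+2 = 22
k=5,m=2: 5>2, s = 22+3 = 25
k=5,m=3: 5>3, s = 25+2 = 27
k=5,m=4: 5>4, s = 27+1 = 28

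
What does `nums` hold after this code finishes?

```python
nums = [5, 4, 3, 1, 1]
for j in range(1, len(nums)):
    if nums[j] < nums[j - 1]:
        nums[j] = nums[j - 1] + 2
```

[5, 7, 9, 11, 13]

j=1: 4<5, nums[1] = 5+2 = 7 → [5, 7, 3, 1, 1]
j=2: 3<7, nums[2] = 7+2 = 9 → [5, 7, 9, 1, 1]
j=3: 1<9, nums[3] = 9+2 = 11 → [5, 7, 9, 11, 1]
j=4: 1<11, nums[4] = 11+2 = 13 → [5, 7, 9, 11, 13]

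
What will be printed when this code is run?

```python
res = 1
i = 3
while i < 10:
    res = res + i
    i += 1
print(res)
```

i=3: res = 1+3 = 4
i=4: res = 4+4 = 8
i=5: res = 8+5 = 13
i=6: res = 13+6 = 19
i=7: res = 19+7 = 26
i=8: res = 26+8 = 34
i=9: res = 34+9 = 43

43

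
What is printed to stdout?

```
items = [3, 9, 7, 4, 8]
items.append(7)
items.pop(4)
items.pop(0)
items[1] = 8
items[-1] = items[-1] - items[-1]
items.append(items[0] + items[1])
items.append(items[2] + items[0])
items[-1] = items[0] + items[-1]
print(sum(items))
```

append 7 → [3, 9, 7, 4, 8, 7]
pop(4) removes 8 → [3, 9, 7, 4, 7]
pop(0) removes 3 → [9, 7, 4, 7]
items[1] = 8 → [9, 8, 4, 7]
items[-1] = items[-1]-items[-1] = 7-7 = 0 → [9, 8, 4, 0]
append items[0]+items[1] = 9+8 = 17 → [9, 8, 4, 0, 17]
append items[2]+items[0] = 4+9 = 13 → [9, 8, 4, 0, 17, 13]
items[-1] = items[0]+items[-1] = 9+13 = 22 → [9, 8, 4, 0, 17, 22]
sum = 60

60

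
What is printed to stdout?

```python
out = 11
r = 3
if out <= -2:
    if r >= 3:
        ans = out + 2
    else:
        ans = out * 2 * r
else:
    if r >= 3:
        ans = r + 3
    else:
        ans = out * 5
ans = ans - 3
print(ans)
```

3

out=11, r=3
out <= -2 is False; r >= 3 is True
→ ans = r + 3 = 6
ans = 6-3 = 3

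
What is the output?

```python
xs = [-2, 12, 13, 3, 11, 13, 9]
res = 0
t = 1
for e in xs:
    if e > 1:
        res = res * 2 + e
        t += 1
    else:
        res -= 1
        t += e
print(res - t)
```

626

e=-2: not >1, res = 0-1 = -1; t=-1
e=12: >1, res = (-1)*2+12 = 10; t=0
e=13: >1, res = 10*2+13 = 33; t=1
e=3: >1, res = 33*2+3 = 69; t=2
e=11: >1, res = 69*2+11 = 149; t=3
e=13: >1, res = 149*2+13 = 311; t=4
e=9: >1, res = 311*2+9 = 631; t=5
res-t = 631-5 = 626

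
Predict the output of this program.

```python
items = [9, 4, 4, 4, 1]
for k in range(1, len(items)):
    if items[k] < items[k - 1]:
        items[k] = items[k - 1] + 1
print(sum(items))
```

k=1: 4<9, items[1] = 9+1 = 10 → [9, 10, 4, 4, 1]
k=2: 4<10, items[2] = 10+1 = 11 → [9, 10, 11, 4, 1]
k=3: 4<11, items[3] = 11+1 = 12 → [9, 10, 11, 12, 1]
k=4: 1<12, items[4] = 12+1 = 13 → [9, 10, 11, 12, 13]
sum = 55

55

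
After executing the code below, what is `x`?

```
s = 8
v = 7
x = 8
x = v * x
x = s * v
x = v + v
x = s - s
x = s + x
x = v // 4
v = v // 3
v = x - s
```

x = 7*8 = 56
x = 8*7 = 56
x = 7+7 = 14
x = 8-8 = 0
x = 8+0 = 8
x = 7//4 = 1
v = 7//3 = 2
v = 1-8 = -7

1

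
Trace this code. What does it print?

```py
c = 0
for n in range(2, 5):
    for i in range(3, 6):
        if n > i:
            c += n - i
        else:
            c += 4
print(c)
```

n=2,i=3: not 2>3, c = 0+4 = 4
n=2,i=4: not 2>4, c = 4+4 = 8
n=2,i=5: not 2>5, c = 8+4 = 12
n=3,i=3: not 3>3, c = 12+4 = 16
n=3,i=4: not 3>4, c = 16+4 = 20
n=3,i=5: not 3>5, c = 20+4 = 24
n=4,i=3: 4>3, c = 24+1 = 25
n=4,i=4: not 4>4, c = 25+4 = 29
n=4,i=5: not 4>5, c = 29+4 = 33

33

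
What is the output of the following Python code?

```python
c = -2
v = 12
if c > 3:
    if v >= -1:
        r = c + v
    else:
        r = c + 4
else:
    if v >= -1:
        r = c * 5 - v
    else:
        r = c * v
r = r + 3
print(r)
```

c=-2, v=12
c > 3 is False; v >= -1 is True
→ r = c * 5 - v = -22
r = (-22)+3 = -19

-19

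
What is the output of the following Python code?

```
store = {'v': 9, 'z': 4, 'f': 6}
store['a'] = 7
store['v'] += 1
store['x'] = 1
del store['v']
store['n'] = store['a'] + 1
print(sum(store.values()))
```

store['a'] = 7 → {'v': 9, 'z': 4, 'f': 6, 'a': 7}
store['v'] = 9+1 = 10 → {'v': 10, 'z': 4, 'f': 6, 'a': 7}
store['x'] = 1 → {'v': 10, 'z': 4, 'f': 6, 'a': 7, 'x': 1}
del 'v' → {'z': 4, 'f': 6, 'a': 7, 'x': 1}
store['n'] = store['a']+1 = 8 → {'z': 4, 'f': 6, 'a': 7, 'x': 1, 'n': 8}
sum of values = 26

26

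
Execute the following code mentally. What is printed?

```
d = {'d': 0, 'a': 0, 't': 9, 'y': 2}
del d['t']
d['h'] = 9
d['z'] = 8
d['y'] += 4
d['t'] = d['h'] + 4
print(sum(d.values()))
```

36

del 't' → {'d': 0, 'a': 0, 'y': 2}
d['h'] = 9 → {'d': 0, 'a': 0, 'y': 2, 'h': 9}
d['z'] = 8 → {'d': 0, 'a': 0, 'y': 2, 'h': 9, 'z': 8}
d['y'] = 2+4 = 6 → {'d': 0, 'a': 0, 'y': 6, 'h': 9, 'z': 8}
d['t'] = d['h']+4 = 13 → {'d': 0, 'a': 0, 'y': 6, 'h': 9, 'z': 8, 't': 13}
sum of values = 36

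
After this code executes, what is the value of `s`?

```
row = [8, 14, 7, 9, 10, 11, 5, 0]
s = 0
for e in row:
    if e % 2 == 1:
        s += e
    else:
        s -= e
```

e=8: not odd, s = 0-8 = -8
e=14: not odd, s = (-8)-14 = -22
e=7: odd, s = (-22)+7 = -15
e=9: odd, s = (-15)+9 = -6
e=10: not odd, s = (-6)-10 = -16
e=11: odd, s = (-16)+11 = -5
e=5: odd, s = (-5)+5 = 0
e=0: not odd, s = 0-0 = 0

0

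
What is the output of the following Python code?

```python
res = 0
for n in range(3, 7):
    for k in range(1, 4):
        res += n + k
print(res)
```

n=3,k=1: res = 0+4 = 4
n=3,k=2: res = 4+5 = 9
n=3,k=3: res = 9+6 = 15
n=4,k=1: res = 15+5 = 20
n=4,k=2: res = 20+6 = 26
n=4,k=3: res = 26+7 = 33
n=5,k=1: res = 33+6 = 39
n=5,k=2: res = 39+7 = 46
n=5,k=3: res = 46+8 = 54
n=6,k=1: res = 54+7 = 61
n=6,k=2: res = 61+8 = 69
n=6,k=3: res = 69+9 = 78

78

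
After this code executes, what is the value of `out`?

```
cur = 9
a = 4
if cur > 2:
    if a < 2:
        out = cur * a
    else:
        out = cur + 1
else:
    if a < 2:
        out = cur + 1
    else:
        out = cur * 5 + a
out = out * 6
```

cur=9, a=4
cur > 2 is True; a < 2 is False
→ out = cur + 1 = 10
out = 10*6 = 60

60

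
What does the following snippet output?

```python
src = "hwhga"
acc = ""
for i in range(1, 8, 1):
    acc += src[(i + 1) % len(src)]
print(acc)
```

i=1: add src[2]='h' → 'h'
i=2: add src[3]='g' → 'hg'
i=3: add src[4]='a' → 'hga'
i=4: add src[0]='h' → 'hgah'
i=5: add src[1]='w' → 'hgahw'
i=6: add src[2]='h' → 'hgahwh'
i=7: add src[3]='g' → 'hgahwhg'

hgahwhg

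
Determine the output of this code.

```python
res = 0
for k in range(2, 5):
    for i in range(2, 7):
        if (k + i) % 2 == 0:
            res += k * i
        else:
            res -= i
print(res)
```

68

k=2,i=2: even sum, res = 0+4 = 4
k=2,i=3: odd sum, res = 4-3 = 1
k=2,i=4: even sum, res = 1+8 = 9
k=2,i=5: odd sum, res = 9-5 = 4
k=2,i=6: even sum, res = 4+12 = 16
k=3,i=2: odd sum, res = 16-2 = 14
k=3,i=3: even sum, res = 14+9 = 23
k=3,i=4: odd sum, res = 23-4 = 19
k=3,i=5: even sum, res = 19+15 = 34
k=3,i=6: odd sum, res = 34-6 = 28
k=4,i=2: even sum, res = 28+8 = 36
k=4,i=3: odd sum, res = 36-3 = 33
k=4,i=4: even sum, res = 33+16 = 49
k=4,i=5: odd sum, res = 49-5 = 44
k=4,i=6: even sum, res = 44+24 = 68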